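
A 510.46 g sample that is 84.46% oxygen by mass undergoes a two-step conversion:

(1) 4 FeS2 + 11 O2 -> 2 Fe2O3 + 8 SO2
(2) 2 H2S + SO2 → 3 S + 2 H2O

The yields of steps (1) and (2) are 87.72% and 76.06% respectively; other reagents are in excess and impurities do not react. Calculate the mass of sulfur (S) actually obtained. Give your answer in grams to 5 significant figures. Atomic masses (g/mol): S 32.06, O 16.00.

628.78 g

Pure O2 = 510.46 × 0.8446 = 431.135 g.
M(O2) = 2(16.00) = 32.00 g/mol.
M(S) = 32.06 g/mol.
n(O2) = 431.135 / 32.00 = 13.4730 mol.
Step 1 (O2:SO2 = 11:8): theoretical n(SO2) = 9.79851 mol; at 87.72% yield, n(SO2) = 8.59525 mol.
Step 2 (SO2:S = 1:3): theoretical n(S) = 25.7858 mol, so theoretical mass = 25.7858 × 32.06 = 826.692 g.
At 76.06% yield, actual mass of S = 826.692 × 0.7606 = 628.782 g.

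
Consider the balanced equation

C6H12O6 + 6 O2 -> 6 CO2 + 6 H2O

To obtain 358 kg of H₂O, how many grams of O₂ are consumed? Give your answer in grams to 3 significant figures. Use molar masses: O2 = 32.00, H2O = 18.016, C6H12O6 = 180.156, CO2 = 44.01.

Convert: 358 kg = 358000 g.
n(H2O) = 358000 g / 18.016 g/mol = 19870 mol.
From the equation the H2O:O2 mole ratio is 6:6, so n(O2) = 19870 × 6/6 = 19870 mol.
Mass of O2 = 19870 mol × 32.00 g/mol = 635900 g.

636000 g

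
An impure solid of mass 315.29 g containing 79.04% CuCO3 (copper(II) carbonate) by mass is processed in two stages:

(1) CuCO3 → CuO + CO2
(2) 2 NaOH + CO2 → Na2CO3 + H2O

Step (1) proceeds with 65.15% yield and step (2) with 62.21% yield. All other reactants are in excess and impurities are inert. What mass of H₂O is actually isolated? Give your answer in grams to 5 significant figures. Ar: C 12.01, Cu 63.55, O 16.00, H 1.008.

14.727 g

Pure CuCO3 = 315.29 × 0.7904 = 249.205 g.
M(CuCO3) = 63.55 + 12.01 + 3(16.00) = 123.56 g/mol.
M(H2O) = 2(1.008) + 16.00 = 18.016 g/mol.
n(CuCO3) = 249.205 / 123.56 = 2.01688 mol.
Step 1 (CuCO3:CO2 = 1:1): theoretical n(CO2) = 2.01688 mol; at 65.15% yield, n(CO2) = 1.31399 mol.
Step 2 (CO2:H2O = 1:1): theoretical n(H2O) = 1.31399 mol, so theoretical mass = 1.31399 × 18.016 = 23.6729 g.
At 62.21% yield, actual mass of H2O = 23.6729 × 0.6221 = 14.7269 g.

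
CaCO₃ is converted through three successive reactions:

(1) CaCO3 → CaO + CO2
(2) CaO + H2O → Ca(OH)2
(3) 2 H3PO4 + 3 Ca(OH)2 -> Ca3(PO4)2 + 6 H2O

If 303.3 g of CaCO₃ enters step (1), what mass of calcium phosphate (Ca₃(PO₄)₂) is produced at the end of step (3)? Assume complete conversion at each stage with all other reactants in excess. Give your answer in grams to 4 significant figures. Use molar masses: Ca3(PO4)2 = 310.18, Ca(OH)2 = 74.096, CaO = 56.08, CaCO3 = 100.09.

n(CaCO3) = 303.3 / 100.09 = 3.0303 mol.
Reaction (1): CaCO3→CaO ratio 1:1 ⇒ n(CaO) = 3.0303 mol.
Reaction (2): CaO→Ca(OH)2 ratio 1:1 ⇒ n(Ca(OH)2) = 3.0303 mol.
Reaction (3): Ca(OH)2→Ca3(PO4)2 ratio 3:1 ⇒ n(Ca3(PO4)2) = 1.0101 mol.
Mass of Ca3(PO4)2 = 1.0101 × 310.18 = 313.31 g.

313.3 g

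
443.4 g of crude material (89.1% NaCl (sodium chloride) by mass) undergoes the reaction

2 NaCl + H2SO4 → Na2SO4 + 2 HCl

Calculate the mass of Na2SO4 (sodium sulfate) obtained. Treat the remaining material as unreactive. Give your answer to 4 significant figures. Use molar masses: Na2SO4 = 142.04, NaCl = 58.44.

480.1 g

Mass of pure NaCl = 443.4 g × 0.891 = 395.07 g.
n(NaCl) = 395.07 g / 58.44 g/mol = 6.7603 mol.
From the equation the NaCl:Na2SO4 mole ratio is 2:1, so n(Na2SO4) = 6.7603 × 1/2 = 3.3801 mol.
Mass of Na2SO4 = 3.3801 mol × 142.04 g/mol = 480.11 g.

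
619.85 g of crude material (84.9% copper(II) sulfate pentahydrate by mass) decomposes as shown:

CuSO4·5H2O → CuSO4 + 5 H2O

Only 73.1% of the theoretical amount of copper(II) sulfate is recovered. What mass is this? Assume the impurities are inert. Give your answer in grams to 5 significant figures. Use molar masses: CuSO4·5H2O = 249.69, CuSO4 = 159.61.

245.91 g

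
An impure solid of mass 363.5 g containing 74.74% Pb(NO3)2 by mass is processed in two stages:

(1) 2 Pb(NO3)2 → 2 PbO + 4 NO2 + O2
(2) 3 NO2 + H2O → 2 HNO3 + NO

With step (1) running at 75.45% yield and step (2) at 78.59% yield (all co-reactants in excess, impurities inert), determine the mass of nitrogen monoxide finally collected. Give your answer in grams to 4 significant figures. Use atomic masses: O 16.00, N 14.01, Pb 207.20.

Pure Pb(NO3)2 = 363.5 × 0.7474 = 271.68 g.
M(Pb(NO3)2) = 207.20 + 2(14.01) + 6(16.00) = 331.22 g/mol.
M(NO) = 14.01 + 16.00 = 30.01 g/mol.
n(Pb(NO3)2) = 271.68 / 331.22 = 0.82024 mol.
Step 1 (Pb(NO3)2:NO2 = 2:4): theoretical n(NO2) = 1.6405 mol; at 75.45% yield, n(NO2) = 1.2377 mol.
Step 2 (NO2:NO = 3:1): theoretical n(NO) = 0.41258 mol, so theoretical mass = 0.41258 × 30.01 = 12.382 g.
At 78.59% yield, actual mass of NO = 12.382 × 0.7859 = 9.7307 g.

9.731 g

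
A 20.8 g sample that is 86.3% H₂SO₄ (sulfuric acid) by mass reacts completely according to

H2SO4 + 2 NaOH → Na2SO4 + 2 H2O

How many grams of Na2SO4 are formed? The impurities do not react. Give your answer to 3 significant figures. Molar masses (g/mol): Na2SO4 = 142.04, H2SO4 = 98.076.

26.0 g

Mass of pure H2SO4 = 20.8 g × 0.863 = 17.95 g.
n(H2SO4) = 17.95 g / 98.076 g/mol = 0.1830 mol.
From the equation the H2SO4:Na2SO4 mole ratio is 1:1, so n(Na2SO4) = 0.1830 × 1/1 = 0.1830 mol.
Mass of Na2SO4 = 0.1830 mol × 142.04 g/mol = 26.00 g.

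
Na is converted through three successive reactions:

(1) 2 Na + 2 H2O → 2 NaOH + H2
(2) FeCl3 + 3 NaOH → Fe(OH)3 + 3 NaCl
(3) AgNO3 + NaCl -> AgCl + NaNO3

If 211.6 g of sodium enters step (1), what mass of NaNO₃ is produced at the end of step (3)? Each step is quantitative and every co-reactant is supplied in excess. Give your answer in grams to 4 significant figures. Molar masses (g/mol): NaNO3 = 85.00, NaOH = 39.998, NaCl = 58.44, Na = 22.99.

n(Na) = 211.6 / 22.99 = 9.2040 mol.
Reaction (1): Na→NaOH ratio 2:2 ⇒ n(NaOH) = 9.2040 mol.
Reaction (2): NaOH→NaCl ratio 3:3 ⇒ n(NaCl) = 9.2040 mol.
Reaction (3): NaCl→NaNO3 ratio 1:1 ⇒ n(NaNO3) = 9.2040 mol.
Mass of NaNO3 = 9.2040 × 85.00 = 782.34 g.

782.3 g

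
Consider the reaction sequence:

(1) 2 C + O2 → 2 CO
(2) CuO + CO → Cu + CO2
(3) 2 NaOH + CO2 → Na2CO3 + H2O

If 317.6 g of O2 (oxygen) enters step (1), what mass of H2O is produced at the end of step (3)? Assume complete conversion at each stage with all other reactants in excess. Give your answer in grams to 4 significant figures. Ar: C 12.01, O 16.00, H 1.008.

M(O2) = 2(16.00) = 32.00 g/mol.
M(H2O) = 2(1.008) + 16.00 = 18.016 g/mol.
n(O2) = 317.6 / 32.00 = 9.9250 mol.
Reaction (1): O2→CO ratio 1:2 ⇒ n(CO) = 19.850 mol.
Reaction (2): CO→CO2 ratio 1:1 ⇒ n(CO2) = 19.850 mol.
Reaction (3): CO2→H2O ratio 1:1 ⇒ n(H2O) = 19.850 mol.
Mass of H2O = 19.850 × 18.016 = 357.62 g.

357.6 g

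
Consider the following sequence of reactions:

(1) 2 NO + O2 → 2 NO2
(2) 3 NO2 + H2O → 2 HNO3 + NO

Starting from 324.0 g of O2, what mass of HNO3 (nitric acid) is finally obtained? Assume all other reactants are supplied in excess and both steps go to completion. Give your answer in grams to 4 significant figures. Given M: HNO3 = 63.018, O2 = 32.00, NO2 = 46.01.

850.7 g

n(O2) = 324.00 / 32.00 = 10.125 mol.
Step 1 gives a 1:2 ratio of O2 to NO2, so n(NO2) = 20.250 mol.
In step 2 the NO2:HNO3 ratio is 3:2, so n(HNO3) = 13.500 mol.
Mass of HNO3 = 13.500 × 63.018 = 850.74 g.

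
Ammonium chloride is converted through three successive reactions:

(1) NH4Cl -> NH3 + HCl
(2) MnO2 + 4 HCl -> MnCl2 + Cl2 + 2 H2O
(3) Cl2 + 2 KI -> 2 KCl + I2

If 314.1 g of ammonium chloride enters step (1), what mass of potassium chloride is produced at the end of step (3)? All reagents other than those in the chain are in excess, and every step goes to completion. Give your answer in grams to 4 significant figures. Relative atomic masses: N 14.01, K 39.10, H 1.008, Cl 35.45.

M(NH4Cl) = 14.01 + 4(1.008) + 35.45 = 53.492 g/mol.
M(KCl) = 39.10 + 35.45 = 74.55 g/mol.
n(NH4Cl) = 314.1 / 53.492 = 5.8719 mol.
Reaction (1): NH4Cl→HCl ratio 1:1 ⇒ n(HCl) = 5.8719 mol.
Reaction (2): HCl→Cl2 ratio 4:1 ⇒ n(Cl2) = 1.4680 mol.
Reaction (3): Cl2→KCl ratio 1:2 ⇒ n(KCl) = 2.9360 mol.
Mass of KCl = 2.9360 × 74.55 = 218.88 g.

218.9 g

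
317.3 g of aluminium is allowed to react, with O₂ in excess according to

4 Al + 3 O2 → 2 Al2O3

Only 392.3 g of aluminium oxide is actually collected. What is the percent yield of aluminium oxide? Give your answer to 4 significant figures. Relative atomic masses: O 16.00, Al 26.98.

65.43 %

M(Al) = 26.98 g/mol.
M(Al2O3) = 2(26.98) + 3(16.00) = 101.96 g/mol.
n(Al) = 317.30 g / 26.98 g/mol = 11.761 mol.
From the equation the Al:Al2O3 mole ratio is 4:2, so n(Al2O3) = 11.761 × 2/4 = 5.8803 mol.
Mass of Al2O3 = 5.8803 mol × 101.96 g/mol = 599.55 g.
This is the theoretical yield. Percent yield = 392.3 g / 599.55 g × 100% = 65.432%.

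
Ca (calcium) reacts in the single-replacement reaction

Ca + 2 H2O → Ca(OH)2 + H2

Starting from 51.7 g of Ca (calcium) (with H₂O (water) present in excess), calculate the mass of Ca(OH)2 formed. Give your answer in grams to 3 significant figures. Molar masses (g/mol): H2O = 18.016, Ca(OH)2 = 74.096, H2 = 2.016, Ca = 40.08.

n(Ca) = 51.70 g / 40.08 g/mol = 1.290 mol.
From the equation the Ca:Ca(OH)2 mole ratio is 1:1, so n(Ca(OH)2) = 1.290 × 1/1 = 1.290 mol.
Mass of Ca(OH)2 = 1.290 mol × 74.096 g/mol = 95.58 g.

95.6 g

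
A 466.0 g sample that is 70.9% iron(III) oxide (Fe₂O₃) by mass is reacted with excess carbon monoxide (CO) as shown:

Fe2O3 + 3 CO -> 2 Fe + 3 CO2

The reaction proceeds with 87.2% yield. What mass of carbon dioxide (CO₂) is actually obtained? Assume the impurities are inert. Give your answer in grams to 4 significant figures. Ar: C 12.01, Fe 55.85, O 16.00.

Pure Fe2O3 available = 466.0 g × 0.709 = 330.39 g.
M(Fe2O3) = 2(55.85) + 3(16.00) = 159.70 g/mol.
M(CO2) = 12.01 + 2(16.00) = 44.01 g/mol.
n(Fe2O3) = 330.39 g / 159.70 g/mol = 2.0688 mol.
From the equation the Fe2O3:CO2 mole ratio is 1:3, so n(CO2) = 2.0688 × 3/1 = 6.2065 mol.
Mass of CO2 = 6.2065 mol × 44.01 g/mol = 273.15 g.
Actual mass collected = 273.15 g × 0.872 = 238.19 g.

238.2 g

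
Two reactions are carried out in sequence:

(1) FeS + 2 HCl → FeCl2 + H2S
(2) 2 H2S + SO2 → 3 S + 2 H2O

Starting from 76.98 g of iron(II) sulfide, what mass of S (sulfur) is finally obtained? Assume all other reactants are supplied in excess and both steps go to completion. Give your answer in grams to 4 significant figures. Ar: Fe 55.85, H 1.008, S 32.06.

42.11 g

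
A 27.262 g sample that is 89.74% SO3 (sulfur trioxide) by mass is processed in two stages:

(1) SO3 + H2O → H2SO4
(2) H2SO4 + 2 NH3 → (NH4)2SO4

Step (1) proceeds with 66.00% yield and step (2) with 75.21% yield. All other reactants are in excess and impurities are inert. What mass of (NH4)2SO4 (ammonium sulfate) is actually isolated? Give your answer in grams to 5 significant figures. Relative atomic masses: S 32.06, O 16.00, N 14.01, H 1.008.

20.044 g

Pure SO3 = 27.262 × 0.8974 = 24.4649 g.
M(SO3) = 32.06 + 3(16.00) = 80.06 g/mol.
M((NH4)2SO4) = 2(14.01) + 8(1.008) + 32.06 + 4(16.00) = 132.144 g/mol.
n(SO3) = 24.4649 / 80.06 = 0.305582 mol.
Step 1 (SO3:H2SO4 = 1:1): theoretical n(H2SO4) = 0.305582 mol; at 66.00% yield, n(H2SO4) = 0.201684 mol.
Step 2 (H2SO4:(NH4)2SO4 = 1:1): theoretical n((NH4)2SO4) = 0.201684 mol, so theoretical mass = 0.201684 × 132.144 = 26.6514 g.
At 75.21% yield, actual mass of (NH4)2SO4 = 26.6514 × 0.7521 = 20.0445 g.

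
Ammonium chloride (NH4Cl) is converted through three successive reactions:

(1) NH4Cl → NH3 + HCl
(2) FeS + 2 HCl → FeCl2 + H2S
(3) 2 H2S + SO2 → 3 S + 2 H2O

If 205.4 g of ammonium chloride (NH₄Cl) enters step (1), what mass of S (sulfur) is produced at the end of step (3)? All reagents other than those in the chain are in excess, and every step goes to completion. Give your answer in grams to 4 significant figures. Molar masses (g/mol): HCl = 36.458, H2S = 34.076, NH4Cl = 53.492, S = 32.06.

n(NH4Cl) = 205.4 / 53.492 = 3.8398 mol.
Reaction (1): NH4Cl→HCl ratio 1:1 ⇒ n(HCl) = 3.8398 mol.
Reaction (2): HCl→H2S ratio 2:1 ⇒ n(H2S) = 1.9199 mol.
Reaction (3): H2S→S ratio 2:3 ⇒ n(S) = 2.8799 mol.
Mass of S = 2.8799 × 32.06 = 92.329 g.

92.33 g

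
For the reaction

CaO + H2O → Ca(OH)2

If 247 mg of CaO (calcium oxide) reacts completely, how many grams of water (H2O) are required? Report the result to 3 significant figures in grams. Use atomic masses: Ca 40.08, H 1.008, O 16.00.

0.0794 g

M(CaO) = 40.08 + 16.00 = 56.08 g/mol.
M(H2O) = 2(1.008) + 16.00 = 18.016 g/mol.
Convert: 247 mg = 0.2470 g.
n(CaO) = 0.2470 g / 56.08 g/mol = 0.004404 mol.
From the equation the CaO:H2O mole ratio is 1:1, so n(H2O) = 0.004404 × 1/1 = 0.004404 mol.
Mass of H2O = 0.004404 mol × 18.016 g/mol = 0.07935 g.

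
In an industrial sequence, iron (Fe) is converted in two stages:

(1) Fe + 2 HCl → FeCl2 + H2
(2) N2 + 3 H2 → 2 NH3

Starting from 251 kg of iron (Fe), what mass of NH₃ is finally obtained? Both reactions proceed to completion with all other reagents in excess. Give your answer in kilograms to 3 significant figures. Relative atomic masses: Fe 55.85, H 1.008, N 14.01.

M(Fe) = 55.85 g/mol.
M(NH3) = 14.01 + 3(1.008) = 17.034 g/mol.
251 kg = 251000 g.
n(Fe) = 251000 / 55.85 = 4494 mol.
Step 1 gives a 1:1 ratio of Fe to H2, so n(H2) = 4494 mol.
In step 2 the H2:NH3 ratio is 3:2, so n(NH3) = 2996 mol.
Mass of NH3 = 2996 × 17.034 = 51040 g = 51.0 kg.

51.0 kg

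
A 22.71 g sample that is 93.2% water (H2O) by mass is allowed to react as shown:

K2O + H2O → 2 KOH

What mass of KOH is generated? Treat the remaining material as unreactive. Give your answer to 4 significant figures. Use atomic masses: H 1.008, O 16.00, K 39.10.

Mass of pure H2O = 22.71 g × 0.932 = 21.166 g.
M(H2O) = 2(1.008) + 16.00 = 18.016 g/mol.
M(KOH) = 39.10 + 16.00 + 1.008 = 56.108 g/mol.
n(H2O) = 21.166 g / 18.016 g/mol = 1.1748 mol.
From the equation the H2O:KOH mole ratio is 1:2, so n(KOH) = 1.1748 × 2/1 = 2.3497 mol.
Mass of KOH = 2.3497 mol × 56.108 g/mol = 131.83 g.

131.8 g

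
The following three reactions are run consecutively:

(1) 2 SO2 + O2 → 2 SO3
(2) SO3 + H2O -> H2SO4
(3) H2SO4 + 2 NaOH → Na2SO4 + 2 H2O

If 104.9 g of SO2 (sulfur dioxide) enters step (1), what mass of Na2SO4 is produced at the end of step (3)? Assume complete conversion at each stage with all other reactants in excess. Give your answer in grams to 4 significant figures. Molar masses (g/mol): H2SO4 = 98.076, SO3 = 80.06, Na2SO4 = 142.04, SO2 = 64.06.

n(SO2) = 104.9 / 64.06 = 1.6375 mol.
Reaction (1): SO2→SO3 ratio 2:2 ⇒ n(SO3) = 1.6375 mol.
Reaction (2): SO3→H2SO4 ratio 1:1 ⇒ n(H2SO4) = 1.6375 mol.
Reaction (3): H2SO4→Na2SO4 ratio 1:1 ⇒ n(Na2SO4) = 1.6375 mol.
Mass of Na2SO4 = 1.6375 × 142.04 = 232.59 g.

232.6 g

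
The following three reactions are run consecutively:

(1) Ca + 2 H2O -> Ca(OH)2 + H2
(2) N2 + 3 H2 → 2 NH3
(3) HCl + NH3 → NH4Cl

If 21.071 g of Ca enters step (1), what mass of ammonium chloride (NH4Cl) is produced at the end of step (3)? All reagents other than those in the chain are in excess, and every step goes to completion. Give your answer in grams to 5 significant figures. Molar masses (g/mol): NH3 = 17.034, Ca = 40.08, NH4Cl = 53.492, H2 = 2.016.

18.748 g

n(Ca) = 21.071 / 40.08 = 0.525724 mol.
Reaction (1): Ca→H2 ratio 1:1 ⇒ n(H2) = 0.525724 mol.
Reaction (2): H2→NH3 ratio 3:2 ⇒ n(NH3) = 0.350482 mol.
Reaction (3): NH3→NH4Cl ratio 1:1 ⇒ n(NH4Cl) = 0.350482 mol.
Mass of NH4Cl = 0.350482 × 53.492 = 18.7480 g.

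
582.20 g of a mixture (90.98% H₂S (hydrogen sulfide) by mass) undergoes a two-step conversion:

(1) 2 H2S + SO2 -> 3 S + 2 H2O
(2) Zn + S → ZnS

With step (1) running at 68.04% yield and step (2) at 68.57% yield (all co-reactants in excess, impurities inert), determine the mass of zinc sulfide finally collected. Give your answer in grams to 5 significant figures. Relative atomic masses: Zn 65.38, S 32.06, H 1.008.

1060.0 g

Pure H2S = 582.20 × 0.9098 = 529.686 g.
M(H2S) = 2(1.008) + 32.06 = 34.076 g/mol.
M(ZnS) = 65.38 + 32.06 = 97.44 g/mol.
n(H2S) = 529.686 / 34.076 = 15.5442 mol.
Step 1 (H2S:S = 2:3): theoretical n(S) = 23.3164 mol; at 68.04% yield, n(S) = 15.8645 mol.
Step 2 (S:ZnS = 1:1): theoretical n(ZnS) = 15.8645 mol, so theoretical mass = 15.8645 × 97.44 = 1545.83 g.
At 68.57% yield, actual mass of ZnS = 1545.83 × 0.6857 = 1059.98 g.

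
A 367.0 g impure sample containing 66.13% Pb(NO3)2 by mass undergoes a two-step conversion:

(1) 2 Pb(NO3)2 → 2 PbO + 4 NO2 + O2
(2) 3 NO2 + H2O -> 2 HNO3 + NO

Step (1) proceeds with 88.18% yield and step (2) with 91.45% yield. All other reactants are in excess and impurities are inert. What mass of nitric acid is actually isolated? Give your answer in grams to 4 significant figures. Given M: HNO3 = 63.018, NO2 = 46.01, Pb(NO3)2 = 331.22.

49.65 g

Pure Pb(NO3)2 = 367.0 × 0.6613 = 242.70 g.
n(Pb(NO3)2) = 242.70 / 331.22 = 0.73274 mol.
Step 1 (Pb(NO3)2:NO2 = 2:4): theoretical n(NO2) = 1.4655 mol; at 88.18% yield, n(NO2) = 1.2923 mol.
Step 2 (NO2:HNO3 = 3:2): theoretical n(HNO3) = 0.86150 mol, so theoretical mass = 0.86150 × 63.018 = 54.290 g.
At 91.45% yield, actual mass of HNO3 = 54.290 × 0.9145 = 49.648 g.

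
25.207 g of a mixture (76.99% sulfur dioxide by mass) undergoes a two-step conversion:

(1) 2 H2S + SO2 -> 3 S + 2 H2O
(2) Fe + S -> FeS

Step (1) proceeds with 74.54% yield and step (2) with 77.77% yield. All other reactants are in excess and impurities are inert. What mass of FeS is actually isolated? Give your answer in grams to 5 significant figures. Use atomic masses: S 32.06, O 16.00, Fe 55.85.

Pure SO2 = 25.207 × 0.7699 = 19.4069 g.
M(SO2) = 32.06 + 2(16.00) = 64.06 g/mol.
M(FeS) = 55.85 + 32.06 = 87.91 g/mol.
n(SO2) = 19.4069 / 64.06 = 0.302948 mol.
Step 1 (SO2:S = 1:3): theoretical n(S) = 0.908845 mol; at 74.54% yield, n(S) = 0.677453 mol.
Step 2 (S:FeS = 1:1): theoretical n(FeS) = 0.677453 mol, so theoretical mass = 0.677453 × 87.91 = 59.5549 g.
At 77.77% yield, actual mass of FeS = 59.5549 × 0.7777 = 46.3158 g.

46.316 g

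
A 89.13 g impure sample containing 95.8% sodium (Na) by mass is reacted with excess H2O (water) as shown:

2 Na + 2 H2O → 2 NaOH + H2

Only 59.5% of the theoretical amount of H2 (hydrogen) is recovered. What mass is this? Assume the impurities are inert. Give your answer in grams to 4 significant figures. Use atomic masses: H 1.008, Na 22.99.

2.228 g

Pure Na available = 89.13 g × 0.958 = 85.387 g.
M(Na) = 22.99 g/mol.
M(H2) = 2(1.008) = 2.016 g/mol.
n(Na) = 85.387 g / 22.99 g/mol = 3.7141 mol.
From the equation the Na:H2 mole ratio is 2:1, so n(H2) = 3.7141 × 1/2 = 1.8570 mol.
Mass of H2 = 1.8570 mol × 2.016 g/mol = 3.7438 g.
Actual mass collected = 3.7438 g × 0.595 = 2.2276 g.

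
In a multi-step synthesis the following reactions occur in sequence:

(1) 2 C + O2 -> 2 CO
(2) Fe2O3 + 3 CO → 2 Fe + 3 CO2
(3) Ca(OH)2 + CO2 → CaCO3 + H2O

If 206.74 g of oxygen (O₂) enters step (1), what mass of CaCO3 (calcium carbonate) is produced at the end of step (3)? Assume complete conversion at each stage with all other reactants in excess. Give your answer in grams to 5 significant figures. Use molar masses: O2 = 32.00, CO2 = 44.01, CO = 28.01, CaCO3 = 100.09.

1293.3 g

n(O2) = 206.74 / 32.00 = 6.46063 mol.
Reaction (1): O2→CO ratio 1:2 ⇒ n(CO) = 12.9213 mol.
Reaction (2): CO→CO2 ratio 3:3 ⇒ n(CO2) = 12.9213 mol.
Reaction (3): CO2→CaCO3 ratio 1:1 ⇒ n(CaCO3) = 12.9213 mol.
Mass of CaCO3 = 12.9213 × 100.09 = 1293.29 g.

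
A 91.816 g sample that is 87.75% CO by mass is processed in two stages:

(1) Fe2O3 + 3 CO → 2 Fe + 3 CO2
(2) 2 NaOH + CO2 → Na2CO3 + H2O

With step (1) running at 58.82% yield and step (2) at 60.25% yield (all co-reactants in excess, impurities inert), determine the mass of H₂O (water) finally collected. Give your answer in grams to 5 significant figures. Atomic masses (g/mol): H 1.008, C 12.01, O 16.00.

Pure CO = 91.816 × 0.8775 = 80.5685 g.
M(CO) = 12.01 + 16.00 = 28.01 g/mol.
M(H2O) = 2(1.008) + 16.00 = 18.016 g/mol.
n(CO) = 80.5685 / 28.01 = 2.87642 mol.
Step 1 (CO:CO2 = 3:3): theoretical n(CO2) = 2.87642 mol; at 58.82% yield, n(CO2) = 1.69191 mol.
Step 2 (CO2:H2O = 1:1): theoretical n(H2O) = 1.69191 mol, so theoretical mass = 1.69191 × 18.016 = 30.4815 g.
At 60.25% yield, actual mass of H2O = 30.4815 × 0.6025 = 18.3651 g.

18.365 g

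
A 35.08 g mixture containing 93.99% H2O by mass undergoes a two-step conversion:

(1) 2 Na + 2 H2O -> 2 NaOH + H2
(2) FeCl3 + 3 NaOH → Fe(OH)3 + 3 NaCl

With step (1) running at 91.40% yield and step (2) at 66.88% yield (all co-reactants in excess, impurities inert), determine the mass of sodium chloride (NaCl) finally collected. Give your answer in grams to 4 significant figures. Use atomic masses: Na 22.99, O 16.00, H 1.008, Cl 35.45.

Pure H2O = 35.08 × 0.9399 = 32.972 g.
M(H2O) = 2(1.008) + 16.00 = 18.016 g/mol.
M(NaCl) = 22.99 + 35.45 = 58.44 g/mol.
n(H2O) = 32.972 / 18.016 = 1.8301 mol.
Step 1 (H2O:NaOH = 2:2): theoretical n(NaOH) = 1.8301 mol; at 91.40% yield, n(NaOH) = 1.6727 mol.
Step 2 (NaOH:NaCl = 3:3): theoretical n(NaCl) = 1.6727 mol, so theoretical mass = 1.6727 × 58.44 = 97.755 g.
At 66.88% yield, actual mass of NaCl = 97.755 × 0.6688 = 65.379 g.

65.38 g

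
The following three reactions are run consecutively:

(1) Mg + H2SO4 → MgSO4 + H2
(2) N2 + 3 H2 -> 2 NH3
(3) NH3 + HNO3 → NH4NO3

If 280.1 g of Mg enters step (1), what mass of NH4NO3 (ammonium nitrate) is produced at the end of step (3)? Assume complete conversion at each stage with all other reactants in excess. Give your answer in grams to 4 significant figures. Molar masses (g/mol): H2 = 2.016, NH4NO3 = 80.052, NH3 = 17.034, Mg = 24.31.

614.9 g

n(Mg) = 280.1 / 24.31 = 11.522 mol.
Reaction (1): Mg→H2 ratio 1:1 ⇒ n(H2) = 11.522 mol.
Reaction (2): H2→NH3 ratio 3:2 ⇒ n(NH3) = 7.6813 mol.
Reaction (3): NH3→NH4NO3 ratio 1:1 ⇒ n(NH4NO3) = 7.6813 mol.
Mass of NH4NO3 = 7.6813 × 80.052 = 614.91 g.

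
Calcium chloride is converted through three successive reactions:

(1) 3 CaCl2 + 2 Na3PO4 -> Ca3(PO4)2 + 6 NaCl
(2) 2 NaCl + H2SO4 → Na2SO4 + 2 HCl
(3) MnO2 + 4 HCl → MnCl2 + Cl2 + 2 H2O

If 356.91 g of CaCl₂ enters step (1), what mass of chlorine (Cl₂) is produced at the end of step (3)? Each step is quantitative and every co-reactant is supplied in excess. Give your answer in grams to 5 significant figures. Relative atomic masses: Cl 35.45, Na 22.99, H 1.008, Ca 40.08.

114.01 g

M(CaCl2) = 40.08 + 2(35.45) = 110.98 g/mol.
M(Cl2) = 2(35.45) = 70.90 g/mol.
n(CaCl2) = 356.91 / 110.98 = 3.21598 mol.
Reaction (1): CaCl2→NaCl ratio 3:6 ⇒ n(NaCl) = 6.43197 mol.
Reaction (2): NaCl→HCl ratio 2:2 ⇒ n(HCl) = 6.43197 mol.
Reaction (3): HCl→Cl2 ratio 4:1 ⇒ n(Cl2) = 1.60799 mol.
Mass of Cl2 = 1.60799 × 70.90 = 114.007 g.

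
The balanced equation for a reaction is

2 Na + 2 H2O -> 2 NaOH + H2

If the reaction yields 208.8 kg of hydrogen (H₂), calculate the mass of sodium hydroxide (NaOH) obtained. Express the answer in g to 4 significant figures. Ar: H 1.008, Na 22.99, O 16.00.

M(H2) = 2(1.008) = 2.016 g/mol.
M(NaOH) = 22.99 + 16.00 + 1.008 = 39.998 g/mol.
Convert: 208.8 kg = 208800 g.
n(H2) = 208800 g / 2.016 g/mol = 103570 mol.
From the equation the H2:NaOH mole ratio is 1:2, so n(NaOH) = 103570 × 2/1 = 207140 mol.
Mass of NaOH = 207140 mol × 39.998 g/mol = 8.2853 × 10^6 g.

8285000 g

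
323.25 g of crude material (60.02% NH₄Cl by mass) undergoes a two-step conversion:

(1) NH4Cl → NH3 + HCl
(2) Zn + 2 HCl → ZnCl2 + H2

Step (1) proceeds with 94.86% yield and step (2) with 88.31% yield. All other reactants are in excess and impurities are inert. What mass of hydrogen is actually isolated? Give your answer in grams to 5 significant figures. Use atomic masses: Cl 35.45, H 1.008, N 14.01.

3.0627 g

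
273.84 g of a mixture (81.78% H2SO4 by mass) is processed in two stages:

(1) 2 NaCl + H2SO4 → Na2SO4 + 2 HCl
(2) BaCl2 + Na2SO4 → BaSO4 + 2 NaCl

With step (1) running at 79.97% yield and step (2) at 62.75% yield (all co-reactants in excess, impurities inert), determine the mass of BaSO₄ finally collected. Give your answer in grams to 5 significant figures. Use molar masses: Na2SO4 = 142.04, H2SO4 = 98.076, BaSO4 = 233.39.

267.43 g

Pure H2SO4 = 273.84 × 0.8178 = 223.946 g.
n(H2SO4) = 223.946 / 98.076 = 2.28340 mol.
Step 1 (H2SO4:Na2SO4 = 1:1): theoretical n(Na2SO4) = 2.28340 mol; at 79.97% yield, n(Na2SO4) = 1.82603 mol.
Step 2 (Na2SO4:BaSO4 = 1:1): theoretical n(BaSO4) = 1.82603 mol, so theoretical mass = 1.82603 × 233.39 = 426.178 g.
At 62.75% yield, actual mass of BaSO4 = 426.178 × 0.6275 = 267.426 g.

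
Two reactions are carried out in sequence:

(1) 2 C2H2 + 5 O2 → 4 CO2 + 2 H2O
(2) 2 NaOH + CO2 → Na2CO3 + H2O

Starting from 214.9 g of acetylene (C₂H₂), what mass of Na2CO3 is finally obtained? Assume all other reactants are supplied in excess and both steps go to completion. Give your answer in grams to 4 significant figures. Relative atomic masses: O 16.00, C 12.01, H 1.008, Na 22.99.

M(C2H2) = 2(12.01) + 2(1.008) = 26.036 g/mol.
M(Na2CO3) = 2(22.99) + 12.01 + 3(16.00) = 105.99 g/mol.
n(C2H2) = 214.90 / 26.036 = 8.2540 mol.
Step 1 gives a 2:4 ratio of C2H2 to CO2, so n(CO2) = 16.508 mol.
In step 2 the CO2:Na2CO3 ratio is 1:1, so n(Na2CO3) = 16.508 mol.
Mass of Na2CO3 = 16.508 × 105.99 = 1749.7 g.

1750 g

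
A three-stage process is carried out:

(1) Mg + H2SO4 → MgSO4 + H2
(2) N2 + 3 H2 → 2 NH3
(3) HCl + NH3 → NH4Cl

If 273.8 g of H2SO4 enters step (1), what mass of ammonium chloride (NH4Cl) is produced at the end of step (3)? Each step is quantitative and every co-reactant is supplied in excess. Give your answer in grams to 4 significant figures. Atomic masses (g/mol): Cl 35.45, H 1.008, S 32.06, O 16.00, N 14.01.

M(H2SO4) = 2(1.008) + 32.06 + 4(16.00) = 98.076 g/mol.
M(NH4Cl) = 14.01 + 4(1.008) + 35.45 = 53.492 g/mol.
n(H2SO4) = 273.8 / 98.076 = 2.7917 mol.
Reaction (1): H2SO4→H2 ratio 1:1 ⇒ n(H2) = 2.7917 mol.
Reaction (2): H2→NH3 ratio 3:2 ⇒ n(NH3) = 1.8611 mol.
Reaction (3): NH3→NH4Cl ratio 1:1 ⇒ n(NH4Cl) = 1.8611 mol.
Mass of NH4Cl = 1.8611 × 53.492 = 99.556 g.

99.56 g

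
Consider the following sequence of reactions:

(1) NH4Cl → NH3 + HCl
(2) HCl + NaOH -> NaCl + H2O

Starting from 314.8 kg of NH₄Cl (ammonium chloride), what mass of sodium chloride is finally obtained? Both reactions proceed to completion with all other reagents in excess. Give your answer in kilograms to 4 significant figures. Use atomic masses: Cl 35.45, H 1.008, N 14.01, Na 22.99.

M(NH4Cl) = 14.01 + 4(1.008) + 35.45 = 53.492 g/mol.
M(NaCl) = 22.99 + 35.45 = 58.44 g/mol.
314.8 kg = 314800 g.
n(NH4Cl) = 314800 / 53.492 = 5885.0 mol.
Step 1 gives a 1:1 ratio of NH4Cl to HCl, so n(HCl) = 5885.0 mol.
In step 2 the HCl:NaCl ratio is 1:1, so n(NaCl) = 5885.0 mol.
Mass of NaCl = 5885.0 × 58.44 = 343920 g = 343.9 kg.

343.9 kg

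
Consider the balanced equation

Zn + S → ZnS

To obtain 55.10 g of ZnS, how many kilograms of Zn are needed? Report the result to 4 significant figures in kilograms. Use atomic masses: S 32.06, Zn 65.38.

0.03697 kg

M(ZnS) = 65.38 + 32.06 = 97.44 g/mol.
M(Zn) = 65.38 g/mol.
n(ZnS) = 55.100 g / 97.44 g/mol = 0.56548 mol.
From the equation the ZnS:Zn mole ratio is 1:1, so n(Zn) = 0.56548 × 1/1 = 0.56548 mol.
Mass of Zn = 0.56548 mol × 65.38 g/mol = 36.971 g.
Converting to kg: 36.971 g = 0.03697 kg.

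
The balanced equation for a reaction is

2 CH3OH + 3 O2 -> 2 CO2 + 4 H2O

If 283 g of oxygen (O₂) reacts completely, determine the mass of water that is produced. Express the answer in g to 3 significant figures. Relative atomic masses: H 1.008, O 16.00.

212 g

M(O2) = 2(16.00) = 32.00 g/mol.
M(H2O) = 2(1.008) + 16.00 = 18.016 g/mol.
n(O2) = 283.0 g / 32.00 g/mol = 8.844 mol.
From the equation the O2:H2O mole ratio is 3:4, so n(H2O) = 8.844 × 4/3 = 11.79 mol.
Mass of H2O = 11.79 mol × 18.016 g/mol = 212.4 g.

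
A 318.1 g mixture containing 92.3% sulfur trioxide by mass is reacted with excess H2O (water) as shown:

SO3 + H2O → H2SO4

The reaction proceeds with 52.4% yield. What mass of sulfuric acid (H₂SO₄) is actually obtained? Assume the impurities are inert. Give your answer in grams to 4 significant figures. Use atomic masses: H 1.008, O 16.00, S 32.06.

Pure SO3 available = 318.1 g × 0.923 = 293.61 g.
M(SO3) = 32.06 + 3(16.00) = 80.06 g/mol.
M(H2SO4) = 2(1.008) + 32.06 + 4(16.00) = 98.076 g/mol.
n(SO3) = 293.61 g / 80.06 g/mol = 3.6673 mol.
From the equation the SO3:H2SO4 mole ratio is 1:1, so n(H2SO4) = 3.6673 × 1/1 = 3.6673 mol.
Mass of H2SO4 = 3.6673 mol × 98.076 g/mol = 359.68 g.
Actual mass collected = 359.68 g × 0.524 = 188.47 g.

188.5 g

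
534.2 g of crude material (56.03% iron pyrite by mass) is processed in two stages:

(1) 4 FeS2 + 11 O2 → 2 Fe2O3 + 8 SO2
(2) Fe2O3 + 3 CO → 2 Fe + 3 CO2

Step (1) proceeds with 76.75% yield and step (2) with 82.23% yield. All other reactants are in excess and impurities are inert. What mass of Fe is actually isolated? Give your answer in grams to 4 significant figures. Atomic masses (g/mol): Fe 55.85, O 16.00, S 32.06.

87.94 g

Pure FeS2 = 534.2 × 0.5603 = 299.31 g.
M(FeS2) = 55.85 + 2(32.06) = 119.97 g/mol.
M(Fe) = 55.85 g/mol.
n(FeS2) = 299.31 / 119.97 = 2.4949 mol.
Step 1 (FeS2:Fe2O3 = 4:2): theoretical n(Fe2O3) = 1.2474 mol; at 76.75% yield, n(Fe2O3) = 0.95742 mol.
Step 2 (Fe2O3:Fe = 1:2): theoretical n(Fe) = 1.9148 mol, so theoretical mass = 1.9148 × 55.85 = 106.94 g.
At 82.23% yield, actual mass of Fe = 106.94 × 0.8223 = 87.939 g.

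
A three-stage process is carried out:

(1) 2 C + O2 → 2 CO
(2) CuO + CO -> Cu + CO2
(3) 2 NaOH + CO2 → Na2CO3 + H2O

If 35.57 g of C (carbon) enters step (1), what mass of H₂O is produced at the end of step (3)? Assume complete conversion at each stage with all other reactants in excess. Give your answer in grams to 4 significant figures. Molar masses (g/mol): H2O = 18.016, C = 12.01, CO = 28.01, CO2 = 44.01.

53.36 g

n(C) = 35.57 / 12.01 = 2.9617 mol.
Reaction (1): C→CO ratio 2:2 ⇒ n(CO) = 2.9617 mol.
Reaction (2): CO→CO2 ratio 1:1 ⇒ n(CO2) = 2.9617 mol.
Reaction (3): CO2→H2O ratio 1:1 ⇒ n(H2O) = 2.9617 mol.
Mass of H2O = 2.9617 × 18.016 = 53.358 g.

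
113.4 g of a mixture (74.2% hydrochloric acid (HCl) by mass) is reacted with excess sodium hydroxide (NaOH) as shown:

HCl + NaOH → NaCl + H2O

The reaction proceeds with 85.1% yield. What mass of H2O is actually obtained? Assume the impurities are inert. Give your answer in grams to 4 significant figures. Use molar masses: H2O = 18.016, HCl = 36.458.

Pure HCl available = 113.4 g × 0.742 = 84.143 g.
n(HCl) = 84.143 g / 36.458 g/mol = 2.3079 mol.
From the equation the HCl:H2O mole ratio is 1:1, so n(H2O) = 2.3079 × 1/1 = 2.3079 mol.
Mass of H2O = 2.3079 mol × 18.016 g/mol = 41.580 g.
Actual mass collected = 41.580 g × 0.851 = 35.384 g.

35.38 g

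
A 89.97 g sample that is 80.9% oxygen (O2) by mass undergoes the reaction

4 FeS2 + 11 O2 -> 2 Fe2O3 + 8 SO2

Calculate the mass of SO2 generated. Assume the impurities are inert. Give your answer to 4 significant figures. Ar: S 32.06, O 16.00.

Mass of pure O2 = 89.97 g × 0.809 = 72.786 g.
M(O2) = 2(16.00) = 32.00 g/mol.
M(SO2) = 32.06 + 2(16.00) = 64.06 g/mol.
n(O2) = 72.786 g / 32.00 g/mol = 2.2746 mol.
From the equation the O2:SO2 mole ratio is 11:8, so n(SO2) = 2.2746 × 8/11 = 1.6542 mol.
Mass of SO2 = 1.6542 mol × 64.06 g/mol = 105.97 g.

106.0 g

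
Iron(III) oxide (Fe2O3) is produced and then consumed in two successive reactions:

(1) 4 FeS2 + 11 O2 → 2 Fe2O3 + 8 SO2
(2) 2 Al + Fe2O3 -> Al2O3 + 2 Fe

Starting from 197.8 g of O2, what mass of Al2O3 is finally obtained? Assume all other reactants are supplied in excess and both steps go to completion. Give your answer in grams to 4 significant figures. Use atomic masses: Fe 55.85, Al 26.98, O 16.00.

114.6 g

M(O2) = 2(16.00) = 32.00 g/mol.
M(Al2O3) = 2(26.98) + 3(16.00) = 101.96 g/mol.
n(O2) = 197.80 / 32.00 = 6.1813 mol.
Step 1 gives a 11:2 ratio of O2 to Fe2O3, so n(Fe2O3) = 1.1239 mol.
In step 2 the Fe2O3:Al2O3 ratio is 1:1, so n(Al2O3) = 1.1239 mol.
Mass of Al2O3 = 1.1239 × 101.96 = 114.59 g.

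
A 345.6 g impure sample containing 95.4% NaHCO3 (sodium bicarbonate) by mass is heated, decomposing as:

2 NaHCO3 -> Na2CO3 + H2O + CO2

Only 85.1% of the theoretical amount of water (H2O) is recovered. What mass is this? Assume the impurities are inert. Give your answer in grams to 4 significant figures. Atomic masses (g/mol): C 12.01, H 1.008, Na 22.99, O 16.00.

30.09 g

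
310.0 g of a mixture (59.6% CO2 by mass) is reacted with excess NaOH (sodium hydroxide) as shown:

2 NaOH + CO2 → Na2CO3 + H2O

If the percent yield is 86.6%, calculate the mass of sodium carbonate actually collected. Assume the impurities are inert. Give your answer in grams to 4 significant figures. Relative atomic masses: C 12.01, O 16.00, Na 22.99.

Pure CO2 available = 310.0 g × 0.596 = 184.76 g.
M(CO2) = 12.01 + 2(16.00) = 44.01 g/mol.
M(Na2CO3) = 2(22.99) + 12.01 + 3(16.00) = 105.99 g/mol.
n(CO2) = 184.76 g / 44.01 g/mol = 4.1981 mol.
From the equation the CO2:Na2CO3 mole ratio is 1:1, so n(Na2CO3) = 4.1981 × 1/1 = 4.1981 mol.
Mass of Na2CO3 = 4.1981 mol × 105.99 g/mol = 444.96 g.
Actual mass collected = 444.96 g × 0.866 = 385.34 g.

385.3 g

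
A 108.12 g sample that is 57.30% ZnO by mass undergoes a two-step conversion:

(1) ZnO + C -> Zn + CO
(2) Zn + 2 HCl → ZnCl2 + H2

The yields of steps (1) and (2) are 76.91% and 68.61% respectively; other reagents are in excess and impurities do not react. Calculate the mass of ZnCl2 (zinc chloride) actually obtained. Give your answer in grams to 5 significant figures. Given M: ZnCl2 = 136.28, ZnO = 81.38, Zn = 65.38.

54.745 g

Pure ZnO = 108.12 × 0.5730 = 61.9528 g.
n(ZnO) = 61.9528 / 81.38 = 0.761277 mol.
Step 1 (ZnO:Zn = 1:1): theoretical n(Zn) = 0.761277 mol; at 76.91% yield, n(Zn) = 0.585498 mol.
Step 2 (Zn:ZnCl2 = 1:1): theoretical n(ZnCl2) = 0.585498 mol, so theoretical mass = 0.585498 × 136.28 = 79.7917 g.
At 68.61% yield, actual mass of ZnCl2 = 79.7917 × 0.6861 = 54.7451 g.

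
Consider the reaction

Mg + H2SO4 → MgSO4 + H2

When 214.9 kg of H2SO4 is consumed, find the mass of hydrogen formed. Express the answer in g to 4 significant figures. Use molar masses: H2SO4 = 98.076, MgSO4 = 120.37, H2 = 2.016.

Convert: 214.9 kg = 214900 g.
n(H2SO4) = 214900 g / 98.076 g/mol = 2191.2 mol.
From the equation the H2SO4:H2 mole ratio is 1:1, so n(H2) = 2191.2 × 1/1 = 2191.2 mol.
Mass of H2 = 2191.2 mol × 2.016 g/mol = 4417.4 g.

4417 g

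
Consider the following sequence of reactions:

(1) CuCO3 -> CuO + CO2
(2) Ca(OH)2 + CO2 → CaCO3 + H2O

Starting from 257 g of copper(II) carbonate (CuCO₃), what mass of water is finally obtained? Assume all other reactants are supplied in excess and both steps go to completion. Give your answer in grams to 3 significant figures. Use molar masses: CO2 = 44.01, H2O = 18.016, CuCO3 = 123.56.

n(CuCO3) = 257.0 / 123.56 = 2.080 mol.
Step 1 gives a 1:1 ratio of CuCO3 to CO2, so n(CO2) = 2.080 mol.
In step 2 the CO2:H2O ratio is 1:1, so n(H2O) = 2.080 mol.
Mass of H2O = 2.080 × 18.016 = 37.47 g.

37.5 g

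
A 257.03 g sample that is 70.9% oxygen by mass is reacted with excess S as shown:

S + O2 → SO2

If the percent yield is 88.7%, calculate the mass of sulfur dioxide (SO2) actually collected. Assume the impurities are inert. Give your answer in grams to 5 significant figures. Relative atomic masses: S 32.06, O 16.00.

323.59 g

Pure O2 available = 257.03 g × 0.709 = 182.234 g.
M(O2) = 2(16.00) = 32.00 g/mol.
M(SO2) = 32.06 + 2(16.00) = 64.06 g/mol.
n(O2) = 182.234 g / 32.00 g/mol = 5.69482 mol.
From the equation the O2:SO2 mole ratio is 1:1, so n(SO2) = 5.69482 × 1/1 = 5.69482 mol.
Mass of SO2 = 5.69482 mol × 64.06 g/mol = 364.810 g.
Actual mass collected = 364.810 g × 0.887 = 323.587 g.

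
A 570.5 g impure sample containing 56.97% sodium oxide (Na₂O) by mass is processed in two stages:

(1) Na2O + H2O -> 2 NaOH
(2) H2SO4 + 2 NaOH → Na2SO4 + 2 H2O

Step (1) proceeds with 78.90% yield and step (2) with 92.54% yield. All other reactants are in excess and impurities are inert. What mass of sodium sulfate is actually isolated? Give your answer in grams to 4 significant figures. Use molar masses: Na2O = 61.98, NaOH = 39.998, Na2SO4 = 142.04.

543.8 g

Pure Na2O = 570.5 × 0.5697 = 325.01 g.
n(Na2O) = 325.01 / 61.98 = 5.2439 mol.
Step 1 (Na2O:NaOH = 1:2): theoretical n(NaOH) = 10.488 mol; at 78.90% yield, n(NaOH) = 8.2748 mol.
Step 2 (NaOH:Na2SO4 = 2:1): theoretical n(Na2SO4) = 4.1374 mol, so theoretical mass = 4.1374 × 142.04 = 587.68 g.
At 92.54% yield, actual mass of Na2SO4 = 587.68 × 0.9254 = 543.84 g.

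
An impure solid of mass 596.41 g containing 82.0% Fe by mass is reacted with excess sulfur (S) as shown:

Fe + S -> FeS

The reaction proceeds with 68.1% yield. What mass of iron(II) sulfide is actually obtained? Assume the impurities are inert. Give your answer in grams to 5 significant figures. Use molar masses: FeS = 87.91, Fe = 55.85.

524.23 g

Pure Fe available = 596.41 g × 0.820 = 489.056 g.
n(Fe) = 489.056 g / 55.85 g/mol = 8.75660 mol.
From the equation the Fe:FeS mole ratio is 1:1, so n(FeS) = 8.75660 × 1/1 = 8.75660 mol.
Mass of FeS = 8.75660 mol × 87.91 g/mol = 769.793 g.
Actual mass collected = 769.793 g × 0.681 = 524.229 g.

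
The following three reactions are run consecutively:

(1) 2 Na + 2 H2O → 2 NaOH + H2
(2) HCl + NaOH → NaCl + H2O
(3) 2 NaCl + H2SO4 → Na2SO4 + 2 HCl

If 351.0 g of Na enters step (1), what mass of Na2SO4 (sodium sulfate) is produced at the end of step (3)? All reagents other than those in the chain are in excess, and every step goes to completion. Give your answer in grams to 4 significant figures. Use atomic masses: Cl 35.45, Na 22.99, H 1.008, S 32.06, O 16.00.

M(Na) = 22.99 g/mol.
M(Na2SO4) = 2(22.99) + 32.06 + 4(16.00) = 142.04 g/mol.
n(Na) = 351.0 / 22.99 = 15.268 mol.
Reaction (1): Na→NaOH ratio 2:2 ⇒ n(NaOH) = 15.268 mol.
Reaction (2): NaOH→NaCl ratio 1:1 ⇒ n(NaCl) = 15.268 mol.
Reaction (3): NaCl→Na2SO4 ratio 2:1 ⇒ n(Na2SO4) = 7.6338 mol.
Mass of Na2SO4 = 7.6338 × 142.04 = 1084.3 g.

1084 g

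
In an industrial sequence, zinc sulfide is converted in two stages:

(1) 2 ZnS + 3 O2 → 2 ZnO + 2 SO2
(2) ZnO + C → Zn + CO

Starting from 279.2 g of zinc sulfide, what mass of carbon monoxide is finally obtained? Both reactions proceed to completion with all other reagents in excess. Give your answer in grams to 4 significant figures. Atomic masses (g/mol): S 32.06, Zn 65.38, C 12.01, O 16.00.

M(ZnS) = 65.38 + 32.06 = 97.44 g/mol.
M(CO) = 12.01 + 16.00 = 28.01 g/mol.
n(ZnS) = 279.20 / 97.44 = 2.8654 mol.
Step 1 gives a 2:2 ratio of ZnS to ZnO, so n(ZnO) = 2.8654 mol.
In step 2 the ZnO:CO ratio is 1:1, so n(CO) = 2.8654 mol.
Mass of CO = 2.8654 × 28.01 = 80.259 g.

80.26 g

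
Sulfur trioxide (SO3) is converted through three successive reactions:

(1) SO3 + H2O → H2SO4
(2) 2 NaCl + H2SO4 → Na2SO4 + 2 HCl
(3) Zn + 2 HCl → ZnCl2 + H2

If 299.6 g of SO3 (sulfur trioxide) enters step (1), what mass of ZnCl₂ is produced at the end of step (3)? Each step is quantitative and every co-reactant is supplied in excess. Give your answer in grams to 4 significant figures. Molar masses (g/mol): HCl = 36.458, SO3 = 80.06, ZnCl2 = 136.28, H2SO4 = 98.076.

510.0 g

n(SO3) = 299.6 / 80.06 = 3.7422 mol.
Reaction (1): SO3→H2SO4 ratio 1:1 ⇒ n(H2SO4) = 3.7422 mol.
Reaction (2): H2SO4→HCl ratio 1:2 ⇒ n(HCl) = 7.4844 mol.
Reaction (3): HCl→ZnCl2 ratio 2:1 ⇒ n(ZnCl2) = 3.7422 mol.
Mass of ZnCl2 = 3.7422 × 136.28 = 509.99 g.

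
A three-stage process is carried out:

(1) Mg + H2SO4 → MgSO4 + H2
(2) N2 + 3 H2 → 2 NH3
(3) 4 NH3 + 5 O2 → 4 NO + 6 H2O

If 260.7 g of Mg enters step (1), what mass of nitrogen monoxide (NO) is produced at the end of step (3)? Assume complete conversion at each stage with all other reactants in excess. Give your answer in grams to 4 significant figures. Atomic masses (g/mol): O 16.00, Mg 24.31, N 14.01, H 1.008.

M(Mg) = 24.31 g/mol.
M(NO) = 14.01 + 16.00 = 30.01 g/mol.
n(Mg) = 260.7 / 24.31 = 10.724 mol.
Reaction (1): Mg→H2 ratio 1:1 ⇒ n(H2) = 10.724 mol.
Reaction (2): H2→NH3 ratio 3:2 ⇒ n(NH3) = 7.1493 mol.
Reaction (3): NH3→NO ratio 4:4 ⇒ n(NO) = 7.1493 mol.
Mass of NO = 7.1493 × 30.01 = 214.55 g.

214.6 g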